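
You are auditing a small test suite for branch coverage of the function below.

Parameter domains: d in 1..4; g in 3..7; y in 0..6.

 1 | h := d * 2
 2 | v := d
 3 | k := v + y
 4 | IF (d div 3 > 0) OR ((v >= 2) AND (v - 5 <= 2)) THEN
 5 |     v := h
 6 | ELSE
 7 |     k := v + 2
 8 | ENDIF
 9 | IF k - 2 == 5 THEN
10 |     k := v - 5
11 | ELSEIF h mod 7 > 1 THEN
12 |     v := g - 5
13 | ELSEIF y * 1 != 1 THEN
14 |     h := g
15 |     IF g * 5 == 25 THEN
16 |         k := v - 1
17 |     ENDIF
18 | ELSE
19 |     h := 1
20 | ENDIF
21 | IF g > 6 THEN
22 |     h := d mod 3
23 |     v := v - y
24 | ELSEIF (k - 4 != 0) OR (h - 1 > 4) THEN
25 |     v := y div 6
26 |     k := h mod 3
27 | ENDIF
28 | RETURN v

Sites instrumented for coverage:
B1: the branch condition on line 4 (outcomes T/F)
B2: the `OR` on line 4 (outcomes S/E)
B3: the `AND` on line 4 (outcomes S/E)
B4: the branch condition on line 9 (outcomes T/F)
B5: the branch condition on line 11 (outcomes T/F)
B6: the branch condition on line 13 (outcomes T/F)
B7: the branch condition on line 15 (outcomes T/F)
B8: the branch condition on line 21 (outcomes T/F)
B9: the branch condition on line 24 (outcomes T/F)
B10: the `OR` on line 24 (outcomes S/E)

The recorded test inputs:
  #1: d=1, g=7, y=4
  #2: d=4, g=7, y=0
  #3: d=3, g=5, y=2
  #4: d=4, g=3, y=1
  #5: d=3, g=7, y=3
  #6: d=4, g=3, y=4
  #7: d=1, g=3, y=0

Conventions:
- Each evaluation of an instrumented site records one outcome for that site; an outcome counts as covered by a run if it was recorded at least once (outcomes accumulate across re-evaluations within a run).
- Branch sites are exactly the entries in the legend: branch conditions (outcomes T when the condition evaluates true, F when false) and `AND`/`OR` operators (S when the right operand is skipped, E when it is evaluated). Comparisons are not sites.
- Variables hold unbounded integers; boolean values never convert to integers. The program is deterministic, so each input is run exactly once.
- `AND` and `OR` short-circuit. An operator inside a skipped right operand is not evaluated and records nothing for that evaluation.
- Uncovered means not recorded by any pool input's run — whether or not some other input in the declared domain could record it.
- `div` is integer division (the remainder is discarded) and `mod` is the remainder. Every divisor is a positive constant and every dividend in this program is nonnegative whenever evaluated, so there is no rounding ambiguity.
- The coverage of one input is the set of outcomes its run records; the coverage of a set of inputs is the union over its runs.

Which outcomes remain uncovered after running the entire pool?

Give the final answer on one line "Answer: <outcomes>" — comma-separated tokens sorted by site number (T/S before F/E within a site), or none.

input #1 (d=1, g=7, y=4): events B2->E, B3->S, B1->F, B4->F, B5->T, B8->T; covers B1=F, B2=E, B3=S, B4=F, B5=T, B8=T
input #2 (d=4, g=7, y=0): events B2->S, B1->T, B4->F, B5->F, B6->T, B7->F, B8->T; covers B1=T, B2=S, B4=F, B5=F, B6=T, B7=F, B8=T
input #3 (d=3, g=5, y=2): events B2->S, B1->T, B4->F, B5->T, B8->F, B10->S, B9->T; covers B1=T, B2=S, B4=F, B5=T, B8=F, B9=T, B10=S
input #4 (d=4, g=3, y=1): events B2->S, B1->T, B4->F, B5->F, B6->F, B8->F, B10->S, B9->T; covers B1=T, B2=S, B4=F, B5=F, B6=F, B8=F, B9=T, B10=S
input #5 (d=3, g=7, y=3): events B2->S, B1->T, B4->F, B5->T, B8->T; covers B1=T, B2=S, B4=F, B5=T, B8=T
input #6 (d=4, g=3, y=4): events B2->S, B1->T, B4->F, B5->F, B6->T, B7->F, B8->F, B10->S, B9->T; covers B1=T, B2=S, B4=F, B5=F, B6=T, B7=F, B8=F, B9=T, B10=S
input #7 (d=1, g=3, y=0): events B2->E, B3->S, B1->F, B4->F, B5->T, B8->F, B10->S, B9->T; covers B1=F, B2=E, B3=S, B4=F, B5=T, B8=F, B9=T, B10=S
union over the pool: B1=T, B1=F, B2=S, B2=E, B3=S, B4=F, B5=T, B5=F, B6=T, B6=F, B7=F, B8=T, B8=F, B9=T, B10=S
uncovered (5 of 20): B3=E, B4=T, B7=T, B9=F, B10=E

Answer: B3=E, B4=T, B7=T, B9=F, B10=E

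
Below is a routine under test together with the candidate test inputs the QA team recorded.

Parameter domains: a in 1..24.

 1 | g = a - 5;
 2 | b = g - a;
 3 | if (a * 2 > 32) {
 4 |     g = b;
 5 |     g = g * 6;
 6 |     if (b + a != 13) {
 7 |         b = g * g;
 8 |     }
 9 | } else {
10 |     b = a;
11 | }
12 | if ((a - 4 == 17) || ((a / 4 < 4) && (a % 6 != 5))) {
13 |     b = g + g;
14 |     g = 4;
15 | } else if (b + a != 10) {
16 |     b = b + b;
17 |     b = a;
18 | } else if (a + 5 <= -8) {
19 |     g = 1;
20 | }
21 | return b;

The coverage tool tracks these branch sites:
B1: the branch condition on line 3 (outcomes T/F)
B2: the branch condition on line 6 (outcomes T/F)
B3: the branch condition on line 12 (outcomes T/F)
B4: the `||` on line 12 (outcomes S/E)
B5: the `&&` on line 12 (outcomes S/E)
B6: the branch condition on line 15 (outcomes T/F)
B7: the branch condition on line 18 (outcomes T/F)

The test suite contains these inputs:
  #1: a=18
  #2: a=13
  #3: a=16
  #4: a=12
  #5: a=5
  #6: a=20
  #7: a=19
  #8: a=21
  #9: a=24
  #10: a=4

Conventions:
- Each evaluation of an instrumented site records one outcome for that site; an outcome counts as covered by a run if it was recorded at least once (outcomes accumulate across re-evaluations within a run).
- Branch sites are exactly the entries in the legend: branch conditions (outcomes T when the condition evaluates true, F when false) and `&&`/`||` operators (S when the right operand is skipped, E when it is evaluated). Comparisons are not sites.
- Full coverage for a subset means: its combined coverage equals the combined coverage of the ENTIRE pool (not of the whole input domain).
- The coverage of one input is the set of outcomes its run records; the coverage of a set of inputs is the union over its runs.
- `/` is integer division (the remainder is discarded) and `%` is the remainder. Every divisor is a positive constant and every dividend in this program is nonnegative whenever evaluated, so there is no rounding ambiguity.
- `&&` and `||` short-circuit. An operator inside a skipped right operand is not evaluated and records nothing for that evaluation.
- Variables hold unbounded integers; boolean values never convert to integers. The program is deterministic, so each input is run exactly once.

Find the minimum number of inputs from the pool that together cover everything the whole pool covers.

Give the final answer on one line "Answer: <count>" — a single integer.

input #1, a=18: events B1->T, B2->F, B4->E, B5->S, B3->F, B6->T; outcomes B1=T, B2=F, B3=F, B4=E, B5=S, B6=T
input #2, a=13: events B1->F, B4->E, B5->E, B3->T; outcomes B1=F, B3=T, B4=E, B5=E
input #3, a=16: events B1->F, B4->E, B5->S, B3->F, B6->T; outcomes B1=F, B3=F, B4=E, B5=S, B6=T
input #4, a=12: events B1->F, B4->E, B5->E, B3->T; outcomes B1=F, B3=T, B4=E, B5=E
input #5, a=5: events B1->F, B4->E, B5->E, B3->F, B6->F, B7->F; outcomes B1=F, B3=F, B4=E, B5=E, B6=F, B7=F
input #6, a=20: events B1->T, B2->T, B4->E, B5->S, B3->F, B6->T; outcomes B1=T, B2=T, B3=F, B4=E, B5=S, B6=T
input #7, a=19: events B1->T, B2->T, B4->E, B5->S, B3->F, B6->T; outcomes B1=T, B2=T, B3=F, B4=E, B5=S, B6=T
input #8, a=21: events B1->T, B2->T, B4->S, B3->T; outcomes B1=T, B2=T, B3=T, B4=S
input #9, a=24: events B1->T, B2->T, B4->E, B5->S, B3->F, B6->T; outcomes B1=T, B2=T, B3=F, B4=E, B5=S, B6=T
input #10, a=4: events B1->F, B4->E, B5->E, B3->T; outcomes B1=F, B3=T, B4=E, B5=E
union over all inputs: B1=T, B1=F, B2=T, B2=F, B3=T, B3=F, B4=S, B4=E, B5=S, B5=E, B6=T, B6=F, B7=F (13 outcomes)
no size-1 subset reaches all 13 outcomes (best union: 6/13)
no size-2 subset reaches all 13 outcomes (best union: 10/13)
the canonical winner is {1, 5, 8}: size 3, full 13-outcome coverage, earliest index list among size-3 covers

Answer: 3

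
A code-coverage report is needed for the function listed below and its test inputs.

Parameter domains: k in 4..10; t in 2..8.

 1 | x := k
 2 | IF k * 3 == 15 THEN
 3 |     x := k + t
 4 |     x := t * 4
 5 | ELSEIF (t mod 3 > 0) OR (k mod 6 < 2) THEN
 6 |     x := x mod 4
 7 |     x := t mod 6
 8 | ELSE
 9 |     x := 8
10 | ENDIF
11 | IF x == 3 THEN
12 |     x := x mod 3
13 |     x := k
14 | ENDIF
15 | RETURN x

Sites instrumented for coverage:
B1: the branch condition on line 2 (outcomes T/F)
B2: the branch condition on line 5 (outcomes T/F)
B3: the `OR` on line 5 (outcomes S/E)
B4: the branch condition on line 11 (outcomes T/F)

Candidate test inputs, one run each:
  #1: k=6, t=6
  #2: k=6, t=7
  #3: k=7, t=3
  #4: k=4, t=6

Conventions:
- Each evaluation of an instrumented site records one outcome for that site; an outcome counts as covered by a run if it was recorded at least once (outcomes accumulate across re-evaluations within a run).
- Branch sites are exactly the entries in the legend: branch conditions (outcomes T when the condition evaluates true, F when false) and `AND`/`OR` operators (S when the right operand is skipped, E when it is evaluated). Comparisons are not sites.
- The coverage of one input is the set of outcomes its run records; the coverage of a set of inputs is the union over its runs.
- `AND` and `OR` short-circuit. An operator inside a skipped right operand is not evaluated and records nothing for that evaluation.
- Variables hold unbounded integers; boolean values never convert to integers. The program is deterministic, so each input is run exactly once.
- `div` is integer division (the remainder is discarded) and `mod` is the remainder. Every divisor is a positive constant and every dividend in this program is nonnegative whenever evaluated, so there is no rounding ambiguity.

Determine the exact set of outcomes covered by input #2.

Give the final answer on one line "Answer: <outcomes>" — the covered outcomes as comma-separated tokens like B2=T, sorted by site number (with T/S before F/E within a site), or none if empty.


Simulating input #2 (k=6, t=7) step by step:
  B1->F, B3->S, B2->T, B4->F
deduplicating events, the covered set is: B1=F, B2=T, B3=S, B4=F
Answer: B1=F, B2=T, B3=S, B4=F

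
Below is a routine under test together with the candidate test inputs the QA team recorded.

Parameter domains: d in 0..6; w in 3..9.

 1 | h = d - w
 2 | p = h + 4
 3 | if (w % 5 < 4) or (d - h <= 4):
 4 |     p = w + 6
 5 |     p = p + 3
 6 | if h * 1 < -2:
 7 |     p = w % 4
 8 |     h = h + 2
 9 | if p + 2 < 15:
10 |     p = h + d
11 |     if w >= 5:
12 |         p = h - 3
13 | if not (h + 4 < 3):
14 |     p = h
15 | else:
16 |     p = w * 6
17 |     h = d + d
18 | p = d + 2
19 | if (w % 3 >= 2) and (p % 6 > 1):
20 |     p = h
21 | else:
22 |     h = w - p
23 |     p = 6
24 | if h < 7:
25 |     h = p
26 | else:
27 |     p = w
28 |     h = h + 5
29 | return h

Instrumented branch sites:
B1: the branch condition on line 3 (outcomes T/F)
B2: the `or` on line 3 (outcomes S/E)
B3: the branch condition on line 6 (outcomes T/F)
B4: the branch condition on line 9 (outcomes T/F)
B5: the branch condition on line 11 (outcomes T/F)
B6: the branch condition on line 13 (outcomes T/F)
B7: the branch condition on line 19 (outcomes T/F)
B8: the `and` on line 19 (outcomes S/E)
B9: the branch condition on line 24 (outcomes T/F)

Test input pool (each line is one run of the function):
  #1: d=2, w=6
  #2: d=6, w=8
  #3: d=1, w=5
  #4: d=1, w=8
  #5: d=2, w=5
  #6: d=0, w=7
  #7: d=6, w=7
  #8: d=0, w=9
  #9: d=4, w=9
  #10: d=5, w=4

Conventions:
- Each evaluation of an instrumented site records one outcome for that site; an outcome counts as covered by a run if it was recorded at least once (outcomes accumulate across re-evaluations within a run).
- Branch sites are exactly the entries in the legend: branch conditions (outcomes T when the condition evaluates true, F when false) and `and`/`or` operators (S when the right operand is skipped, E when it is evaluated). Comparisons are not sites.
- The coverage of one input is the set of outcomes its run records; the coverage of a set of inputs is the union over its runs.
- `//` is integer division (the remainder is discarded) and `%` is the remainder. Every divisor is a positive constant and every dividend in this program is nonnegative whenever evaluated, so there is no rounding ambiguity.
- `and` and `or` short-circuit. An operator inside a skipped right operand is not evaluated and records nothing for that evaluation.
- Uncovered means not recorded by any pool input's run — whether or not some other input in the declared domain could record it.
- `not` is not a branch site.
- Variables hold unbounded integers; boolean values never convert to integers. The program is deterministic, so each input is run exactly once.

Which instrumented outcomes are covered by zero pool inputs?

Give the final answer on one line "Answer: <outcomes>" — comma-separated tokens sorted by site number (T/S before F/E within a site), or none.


input #1, d=2, w=6: events B2->S, B1->T, B3->T, B4->T, B5->T, B6->F, B8->S, B7->F, B9->T; outcomes B1=T, B2=S, B3=T, B4=T, B5=T, B6=F, B7=F, B8=S, B9=T
input #2, d=6, w=8: events B2->S, B1->T, B3->F, B4->F, B6->F, B8->E, B7->T, B9->F; outcomes B1=T, B2=S, B3=F, B4=F, B6=F, B7=T, B8=E, B9=F
input #3, d=1, w=5: events B2->S, B1->T, B3->T, B4->T, B5->T, B6->F, B8->E, B7->T, B9->T; outcomes B1=T, B2=S, B3=T, B4=T, B5=T, B6=F, B7=T, B8=E, B9=T
input #4, d=1, w=8: events B2->S, B1->T, B3->T, B4->T, B5->T, B6->F, B8->E, B7->T, B9->T; outcomes B1=T, B2=S, B3=T, B4=T, B5=T, B6=F, B7=T, B8=E, B9=T
input #5, d=2, w=5: events B2->S, B1->T, B3->T, B4->T, B5->T, B6->T, B8->E, B7->T, B9->T; outcomes B1=T, B2=S, B3=T, B4=T, B5=T, B6=T, B7=T, B8=E, B9=T
input #6, d=0, w=7: events B2->S, B1->T, B3->T, B4->T, B5->T, B6->F, B8->S, B7->F, B9->T; outcomes B1=T, B2=S, B3=T, B4=T, B5=T, B6=F, B7=F, B8=S, B9=T
input #7, d=6, w=7: events B2->S, B1->T, B3->F, B4->F, B6->T, B8->S, B7->F, B9->T; outcomes B1=T, B2=S, B3=F, B4=F, B6=T, B7=F, B8=S, B9=T
input #8, d=0, w=9: events B2->E, B1->F, B3->T, B4->T, B5->T, B6->F, B8->S, B7->F, B9->F; outcomes B1=F, B2=E, B3=T, B4=T, B5=T, B6=F, B7=F, B8=S, B9=F
input #9, d=4, w=9: events B2->E, B1->F, B3->T, B4->T, B5->T, B6->F, B8->S, B7->F, B9->T; outcomes B1=F, B2=E, B3=T, B4=T, B5=T, B6=F, B7=F, B8=S, B9=T
input #10, d=5, w=4: events B2->E, B1->T, B3->F, B4->F, B6->T, B8->S, B7->F, B9->T; outcomes B1=T, B2=E, B3=F, B4=F, B6=T, B7=F, B8=S, B9=T
union over the pool: B1=T, B1=F, B2=S, B2=E, B3=T, B3=F, B4=T, B4=F, B5=T, B6=T, B6=F, B7=T, B7=F, B8=S, B8=E, B9=T, B9=F
uncovered (1 of 18): B5=F
Answer: B5=F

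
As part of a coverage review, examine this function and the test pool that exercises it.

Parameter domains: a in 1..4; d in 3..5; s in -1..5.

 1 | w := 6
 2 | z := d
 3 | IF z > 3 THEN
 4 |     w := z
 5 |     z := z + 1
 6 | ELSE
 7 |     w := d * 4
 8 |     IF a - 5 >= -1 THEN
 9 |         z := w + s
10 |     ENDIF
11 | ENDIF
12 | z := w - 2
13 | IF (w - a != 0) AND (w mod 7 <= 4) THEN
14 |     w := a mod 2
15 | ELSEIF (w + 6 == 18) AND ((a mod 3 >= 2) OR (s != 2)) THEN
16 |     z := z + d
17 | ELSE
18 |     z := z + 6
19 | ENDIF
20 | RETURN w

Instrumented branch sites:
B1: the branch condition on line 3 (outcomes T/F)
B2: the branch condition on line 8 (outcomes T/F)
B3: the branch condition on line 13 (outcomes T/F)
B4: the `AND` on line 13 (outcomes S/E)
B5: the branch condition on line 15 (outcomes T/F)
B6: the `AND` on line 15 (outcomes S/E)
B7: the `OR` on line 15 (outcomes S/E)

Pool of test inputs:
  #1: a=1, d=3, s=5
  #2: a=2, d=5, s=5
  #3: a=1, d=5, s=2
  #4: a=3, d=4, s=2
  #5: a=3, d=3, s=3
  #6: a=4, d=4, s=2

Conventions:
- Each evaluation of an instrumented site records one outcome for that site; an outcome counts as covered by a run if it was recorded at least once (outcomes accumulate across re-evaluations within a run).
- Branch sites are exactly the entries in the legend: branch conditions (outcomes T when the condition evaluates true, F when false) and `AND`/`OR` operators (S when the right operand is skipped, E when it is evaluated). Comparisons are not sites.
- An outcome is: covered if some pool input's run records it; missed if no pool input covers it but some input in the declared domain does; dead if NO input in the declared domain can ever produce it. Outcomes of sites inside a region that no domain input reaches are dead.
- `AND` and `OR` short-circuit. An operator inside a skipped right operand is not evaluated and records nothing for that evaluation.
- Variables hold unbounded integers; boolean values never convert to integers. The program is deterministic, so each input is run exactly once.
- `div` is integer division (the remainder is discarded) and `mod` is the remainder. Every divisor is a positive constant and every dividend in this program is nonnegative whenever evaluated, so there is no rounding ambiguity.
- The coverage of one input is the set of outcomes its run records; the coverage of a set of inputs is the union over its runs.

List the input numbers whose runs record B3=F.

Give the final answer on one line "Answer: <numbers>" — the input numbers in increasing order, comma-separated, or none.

input #1 (a=1, d=3, s=5): records B3=F
input #2 (a=2, d=5, s=5): records B3=F
input #3 (a=1, d=5, s=2): records B3=F
input #4 (a=3, d=4, s=2): does not record B3=F
input #5 (a=3, d=3, s=3): records B3=F
input #6 (a=4, d=4, s=2): records B3=F

Answer: 1, 2, 3, 5, 6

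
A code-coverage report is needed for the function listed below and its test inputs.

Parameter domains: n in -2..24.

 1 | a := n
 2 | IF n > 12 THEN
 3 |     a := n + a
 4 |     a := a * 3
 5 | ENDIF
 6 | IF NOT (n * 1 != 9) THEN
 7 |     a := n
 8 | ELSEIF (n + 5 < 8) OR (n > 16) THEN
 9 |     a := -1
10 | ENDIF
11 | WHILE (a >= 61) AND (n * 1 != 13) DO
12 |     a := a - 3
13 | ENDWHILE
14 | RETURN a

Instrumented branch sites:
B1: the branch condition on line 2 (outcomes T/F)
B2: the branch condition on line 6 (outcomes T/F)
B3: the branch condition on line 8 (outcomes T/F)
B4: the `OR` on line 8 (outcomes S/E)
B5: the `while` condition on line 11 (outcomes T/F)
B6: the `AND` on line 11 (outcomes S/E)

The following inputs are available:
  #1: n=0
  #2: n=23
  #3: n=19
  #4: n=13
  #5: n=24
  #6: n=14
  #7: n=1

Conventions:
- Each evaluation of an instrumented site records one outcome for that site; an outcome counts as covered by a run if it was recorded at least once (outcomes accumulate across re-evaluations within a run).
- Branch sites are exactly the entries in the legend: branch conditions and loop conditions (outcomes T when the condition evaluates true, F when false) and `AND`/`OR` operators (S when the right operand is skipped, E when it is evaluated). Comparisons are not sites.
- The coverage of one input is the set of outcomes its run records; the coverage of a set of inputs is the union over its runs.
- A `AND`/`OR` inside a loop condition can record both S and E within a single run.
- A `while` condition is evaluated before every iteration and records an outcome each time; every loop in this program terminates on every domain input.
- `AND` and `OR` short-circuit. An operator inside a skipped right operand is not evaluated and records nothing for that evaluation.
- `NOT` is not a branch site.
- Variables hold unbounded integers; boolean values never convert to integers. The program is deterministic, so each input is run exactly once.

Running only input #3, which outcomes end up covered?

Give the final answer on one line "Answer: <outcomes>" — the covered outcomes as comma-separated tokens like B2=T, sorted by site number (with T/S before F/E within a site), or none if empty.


Event log for input #3 (n=19):
  B1->T, B2->F, B4->E, B3->T, B6->S, B5->F
as a set, this run covers: B1=T, B2=F, B3=T, B4=E, B5=F, B6=S
Answer: B1=T, B2=F, B3=T, B4=E, B5=F, B6=S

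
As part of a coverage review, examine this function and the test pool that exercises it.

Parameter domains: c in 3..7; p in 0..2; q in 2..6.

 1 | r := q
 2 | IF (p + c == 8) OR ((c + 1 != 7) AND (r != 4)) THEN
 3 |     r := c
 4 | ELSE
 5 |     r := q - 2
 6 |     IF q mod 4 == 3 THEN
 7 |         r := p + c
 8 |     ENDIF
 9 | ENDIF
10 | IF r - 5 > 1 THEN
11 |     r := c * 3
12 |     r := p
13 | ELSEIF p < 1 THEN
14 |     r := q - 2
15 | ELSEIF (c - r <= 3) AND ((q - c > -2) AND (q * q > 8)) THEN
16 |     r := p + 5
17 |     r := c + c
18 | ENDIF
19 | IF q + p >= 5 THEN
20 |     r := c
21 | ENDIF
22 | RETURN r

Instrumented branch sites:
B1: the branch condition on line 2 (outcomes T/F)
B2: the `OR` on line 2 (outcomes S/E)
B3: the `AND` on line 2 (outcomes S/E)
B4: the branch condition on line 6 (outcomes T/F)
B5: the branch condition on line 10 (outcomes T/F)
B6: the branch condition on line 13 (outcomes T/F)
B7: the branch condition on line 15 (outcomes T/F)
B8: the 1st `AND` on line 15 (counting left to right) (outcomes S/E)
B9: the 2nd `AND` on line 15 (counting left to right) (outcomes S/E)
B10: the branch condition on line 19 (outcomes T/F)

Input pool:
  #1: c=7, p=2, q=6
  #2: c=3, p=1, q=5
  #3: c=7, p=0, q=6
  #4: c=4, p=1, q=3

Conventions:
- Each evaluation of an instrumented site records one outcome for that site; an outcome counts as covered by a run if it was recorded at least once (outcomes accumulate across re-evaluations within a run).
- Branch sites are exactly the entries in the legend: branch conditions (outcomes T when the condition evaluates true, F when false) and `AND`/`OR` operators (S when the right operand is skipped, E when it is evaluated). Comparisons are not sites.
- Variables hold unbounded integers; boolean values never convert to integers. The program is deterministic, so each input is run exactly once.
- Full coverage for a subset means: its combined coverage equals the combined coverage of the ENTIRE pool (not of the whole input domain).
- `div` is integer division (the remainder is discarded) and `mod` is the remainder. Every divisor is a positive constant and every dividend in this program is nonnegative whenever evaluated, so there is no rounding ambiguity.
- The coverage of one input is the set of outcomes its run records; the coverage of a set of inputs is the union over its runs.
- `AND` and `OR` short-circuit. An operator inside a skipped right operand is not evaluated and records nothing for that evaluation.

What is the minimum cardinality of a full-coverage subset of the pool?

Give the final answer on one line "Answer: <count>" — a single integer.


input #1, c=7, p=2, q=6: events B2->E, B3->E, B1->T, B5->T, B10->T; outcomes B1=T, B2=E, B3=E, B5=T, B10=T
input #2, c=3, p=1, q=5: events B2->E, B3->E, B1->T, B5->F, B6->F, B8->E, B9->E, B7->T, B10->T; outcomes B1=T, B2=E, B3=E, B5=F, B6=F, B7=T, B8=E, B9=E, B10=T
input #3, c=7, p=0, q=6: events B2->E, B3->E, B1->T, B5->T, B10->T; outcomes B1=T, B2=E, B3=E, B5=T, B10=T
input #4, c=4, p=1, q=3: events B2->E, B3->E, B1->T, B5->F, B6->F, B8->E, B9->E, B7->T, B10->F; outcomes B1=T, B2=E, B3=E, B5=F, B6=F, B7=T, B8=E, B9=E, B10=F
union over all inputs: B1=T, B2=E, B3=E, B5=T, B5=F, B6=F, B7=T, B8=E, B9=E, B10=T, B10=F (11 outcomes)
size 1 is not enough: best union over all size-1 subsets is 9/11
the canonical winner is {1, 4}: size 2, full 11-outcome coverage, earliest index list among size-2 covers
Answer: 2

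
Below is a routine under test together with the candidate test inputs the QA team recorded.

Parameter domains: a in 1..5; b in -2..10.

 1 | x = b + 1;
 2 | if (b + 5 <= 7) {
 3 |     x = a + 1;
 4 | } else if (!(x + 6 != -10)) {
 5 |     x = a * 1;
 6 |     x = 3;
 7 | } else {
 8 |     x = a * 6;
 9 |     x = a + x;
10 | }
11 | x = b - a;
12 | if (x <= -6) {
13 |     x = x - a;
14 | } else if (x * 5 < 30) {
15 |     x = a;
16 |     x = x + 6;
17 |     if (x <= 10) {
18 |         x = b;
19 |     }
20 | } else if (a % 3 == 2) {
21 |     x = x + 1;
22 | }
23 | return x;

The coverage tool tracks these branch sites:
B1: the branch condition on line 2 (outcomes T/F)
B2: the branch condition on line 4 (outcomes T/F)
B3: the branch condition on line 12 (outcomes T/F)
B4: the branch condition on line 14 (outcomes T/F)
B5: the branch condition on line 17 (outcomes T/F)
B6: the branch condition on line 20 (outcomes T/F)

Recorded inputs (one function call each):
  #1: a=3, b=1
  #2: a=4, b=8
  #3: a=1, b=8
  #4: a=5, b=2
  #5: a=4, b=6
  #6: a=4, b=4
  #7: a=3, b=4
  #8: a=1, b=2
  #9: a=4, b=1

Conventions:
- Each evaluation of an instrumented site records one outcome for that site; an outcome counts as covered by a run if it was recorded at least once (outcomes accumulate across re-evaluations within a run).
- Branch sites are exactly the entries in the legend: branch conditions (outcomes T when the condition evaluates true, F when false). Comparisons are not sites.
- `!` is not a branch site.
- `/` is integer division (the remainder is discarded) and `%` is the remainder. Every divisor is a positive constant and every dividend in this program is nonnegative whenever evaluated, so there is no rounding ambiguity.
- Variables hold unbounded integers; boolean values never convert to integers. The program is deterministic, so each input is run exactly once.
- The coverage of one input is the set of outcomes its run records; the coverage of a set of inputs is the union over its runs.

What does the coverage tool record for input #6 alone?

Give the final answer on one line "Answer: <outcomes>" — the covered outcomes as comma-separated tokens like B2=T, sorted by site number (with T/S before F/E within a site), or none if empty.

Event log for input #6 (a=4, b=4):
  B1->F, B2->F, B3->F, B4->T, B5->T
collecting distinct outcomes: B1=F, B2=F, B3=F, B4=T, B5=T

Answer: B1=F, B2=F, B3=F, B4=T, B5=T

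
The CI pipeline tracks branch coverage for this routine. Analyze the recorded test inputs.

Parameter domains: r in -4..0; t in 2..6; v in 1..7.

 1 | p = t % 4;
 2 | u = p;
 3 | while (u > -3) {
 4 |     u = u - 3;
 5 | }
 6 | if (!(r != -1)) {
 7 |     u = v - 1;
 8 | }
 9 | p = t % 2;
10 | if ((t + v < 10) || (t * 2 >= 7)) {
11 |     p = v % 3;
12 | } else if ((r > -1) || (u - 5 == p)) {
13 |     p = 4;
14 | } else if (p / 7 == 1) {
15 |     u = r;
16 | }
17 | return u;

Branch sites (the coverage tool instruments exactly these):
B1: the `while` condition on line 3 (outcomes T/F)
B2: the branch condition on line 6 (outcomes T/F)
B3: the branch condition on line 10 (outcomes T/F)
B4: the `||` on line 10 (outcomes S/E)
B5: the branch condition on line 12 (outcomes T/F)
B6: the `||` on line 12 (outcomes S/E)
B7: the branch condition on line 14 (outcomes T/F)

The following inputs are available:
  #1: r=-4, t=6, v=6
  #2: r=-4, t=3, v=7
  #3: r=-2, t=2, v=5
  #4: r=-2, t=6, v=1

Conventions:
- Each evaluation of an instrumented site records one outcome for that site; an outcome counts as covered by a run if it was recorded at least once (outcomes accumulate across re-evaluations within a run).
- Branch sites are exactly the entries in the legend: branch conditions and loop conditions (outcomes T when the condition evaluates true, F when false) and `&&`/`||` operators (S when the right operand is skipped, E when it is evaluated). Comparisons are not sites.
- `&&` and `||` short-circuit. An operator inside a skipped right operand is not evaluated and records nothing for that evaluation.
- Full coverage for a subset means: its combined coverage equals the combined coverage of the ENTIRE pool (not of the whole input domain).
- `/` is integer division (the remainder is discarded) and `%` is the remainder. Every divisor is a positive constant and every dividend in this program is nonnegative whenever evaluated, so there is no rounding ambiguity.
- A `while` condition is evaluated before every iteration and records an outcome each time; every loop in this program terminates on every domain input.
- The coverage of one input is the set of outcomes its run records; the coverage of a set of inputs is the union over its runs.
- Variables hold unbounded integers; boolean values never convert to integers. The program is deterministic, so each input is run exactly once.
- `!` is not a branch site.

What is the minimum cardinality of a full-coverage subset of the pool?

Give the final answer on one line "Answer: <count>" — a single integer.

#1 (r=-4, t=6, v=6) -> B1->T, B1->T, B1->F, B2->F, B4->E, B3->T; covered: B1=T, B1=F, B2=F, B3=T, B4=E
#2 (r=-4, t=3, v=7) -> B1->T, B1->T, B1->F, B2->F, B4->E, B3->F, B6->E, B5->F, B7->F; covered: B1=T, B1=F, B2=F, B3=F, B4=E, B5=F, B6=E, B7=F
#3 (r=-2, t=2, v=5) -> B1->T, B1->T, B1->F, B2->F, B4->S, B3->T; covered: B1=T, B1=F, B2=F, B3=T, B4=S
#4 (r=-2, t=6, v=1) -> B1->T, B1->T, B1->F, B2->F, B4->S, B3->T; covered: B1=T, B1=F, B2=F, B3=T, B4=S
the full pool covers 10 outcomes: B1=T, B1=F, B2=F, B3=T, B3=F, B4=S, B4=E, B5=F, B6=E, B7=F
no size-1 subset reaches all 10 outcomes (best union: 8/10)
size 2: inputs {2, 3} cover all 10 outcomes, and no lexicographically smaller subset of this size does

Answer: 2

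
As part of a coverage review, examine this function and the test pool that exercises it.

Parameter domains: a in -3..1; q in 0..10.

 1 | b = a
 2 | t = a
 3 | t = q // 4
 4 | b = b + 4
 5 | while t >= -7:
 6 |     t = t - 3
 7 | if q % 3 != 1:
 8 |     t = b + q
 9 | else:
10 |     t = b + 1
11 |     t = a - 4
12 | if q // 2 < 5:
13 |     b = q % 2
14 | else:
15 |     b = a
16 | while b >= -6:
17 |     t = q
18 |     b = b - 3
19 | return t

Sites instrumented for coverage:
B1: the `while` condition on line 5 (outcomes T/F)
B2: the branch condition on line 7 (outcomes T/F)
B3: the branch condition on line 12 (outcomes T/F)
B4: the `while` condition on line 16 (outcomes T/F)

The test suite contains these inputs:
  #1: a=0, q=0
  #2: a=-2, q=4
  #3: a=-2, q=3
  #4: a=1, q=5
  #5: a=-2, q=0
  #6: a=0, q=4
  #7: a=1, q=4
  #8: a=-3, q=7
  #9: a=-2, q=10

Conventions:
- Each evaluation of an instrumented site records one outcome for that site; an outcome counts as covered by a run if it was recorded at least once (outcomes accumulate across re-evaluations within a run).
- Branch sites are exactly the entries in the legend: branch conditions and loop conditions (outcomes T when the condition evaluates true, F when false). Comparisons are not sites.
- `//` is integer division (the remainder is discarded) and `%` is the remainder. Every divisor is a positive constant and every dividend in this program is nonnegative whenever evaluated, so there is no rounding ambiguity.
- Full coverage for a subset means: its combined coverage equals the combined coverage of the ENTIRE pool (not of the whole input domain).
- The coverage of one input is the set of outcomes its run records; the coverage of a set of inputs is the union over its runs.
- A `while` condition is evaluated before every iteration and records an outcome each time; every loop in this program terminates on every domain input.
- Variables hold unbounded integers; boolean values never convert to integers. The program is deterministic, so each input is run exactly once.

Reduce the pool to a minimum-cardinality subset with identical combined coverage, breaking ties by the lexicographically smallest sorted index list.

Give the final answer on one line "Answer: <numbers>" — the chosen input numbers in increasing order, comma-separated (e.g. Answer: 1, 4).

test 1 (a=0, q=0) hits B1=T, B1=F, B2=T, B3=T, B4=T, B4=F
test 2 (a=-2, q=4) hits B1=T, B1=F, B2=F, B3=T, B4=T, B4=F
test 3 (a=-2, q=3) hits B1=T, B1=F, B2=T, B3=T, B4=T, B4=F
test 4 (a=1, q=5) hits B1=T, B1=F, B2=T, B3=T, B4=T, B4=F
test 5 (a=-2, q=0) hits B1=T, B1=F, B2=T, B3=T, B4=T, B4=F
test 6 (a=0, q=4) hits B1=T, B1=F, B2=F, B3=T, B4=T, B4=F
test 7 (a=1, q=4) hits B1=T, B1=F, B2=F, B3=T, B4=T, B4=F
test 8 (a=-3, q=7) hits B1=T, B1=F, B2=F, B3=T, B4=T, B4=F
test 9 (a=-2, q=10) hits B1=T, B1=F, B2=F, B3=F, B4=T, B4=F
pool-wide coverage (8 outcomes): B1=T, B1=F, B2=T, B2=F, B3=T, B3=F, B4=T, B4=F
size 1 is not enough: best union over all size-1 subsets is 6/8
at size 2, {1, 9} reaches all 8 outcomes; every lexicographically earlier size-2 subset fails

Answer: 1, 9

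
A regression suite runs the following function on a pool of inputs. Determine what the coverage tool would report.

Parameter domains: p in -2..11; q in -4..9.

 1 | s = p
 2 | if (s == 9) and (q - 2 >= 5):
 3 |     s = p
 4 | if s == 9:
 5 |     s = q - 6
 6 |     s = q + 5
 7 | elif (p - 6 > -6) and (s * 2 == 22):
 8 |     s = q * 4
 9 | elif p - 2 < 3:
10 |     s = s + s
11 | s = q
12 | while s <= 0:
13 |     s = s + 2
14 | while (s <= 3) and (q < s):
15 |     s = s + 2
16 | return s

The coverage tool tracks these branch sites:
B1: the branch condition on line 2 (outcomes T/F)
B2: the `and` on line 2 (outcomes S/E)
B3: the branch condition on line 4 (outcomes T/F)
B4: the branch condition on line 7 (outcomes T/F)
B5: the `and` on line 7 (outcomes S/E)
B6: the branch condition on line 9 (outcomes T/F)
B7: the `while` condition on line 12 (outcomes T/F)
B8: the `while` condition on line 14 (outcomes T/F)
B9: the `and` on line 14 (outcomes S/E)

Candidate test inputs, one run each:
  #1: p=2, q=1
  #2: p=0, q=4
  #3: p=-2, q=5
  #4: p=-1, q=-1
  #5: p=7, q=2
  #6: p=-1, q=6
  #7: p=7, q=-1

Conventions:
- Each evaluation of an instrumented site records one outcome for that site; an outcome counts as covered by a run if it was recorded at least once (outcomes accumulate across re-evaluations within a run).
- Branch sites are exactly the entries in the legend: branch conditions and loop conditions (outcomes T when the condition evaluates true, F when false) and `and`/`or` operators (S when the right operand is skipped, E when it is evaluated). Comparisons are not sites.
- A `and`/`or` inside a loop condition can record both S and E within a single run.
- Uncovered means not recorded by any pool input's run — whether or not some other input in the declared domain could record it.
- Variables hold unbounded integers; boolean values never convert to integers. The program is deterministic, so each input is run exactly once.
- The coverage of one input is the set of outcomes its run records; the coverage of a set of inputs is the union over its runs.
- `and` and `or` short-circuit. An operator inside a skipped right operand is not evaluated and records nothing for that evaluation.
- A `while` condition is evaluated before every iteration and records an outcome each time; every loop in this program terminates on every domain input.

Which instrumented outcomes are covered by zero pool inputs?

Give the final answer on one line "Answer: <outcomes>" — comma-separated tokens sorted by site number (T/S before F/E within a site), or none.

run #1 (p=2, q=1) runs B2->S, B1->F, B3->F, B5->E, B4->F, B6->T, B7->F, B9->E, B8->F; records B1=F, B2=S, B3=F, B4=F, B5=E, B6=T, B7=F, B8=F, B9=E
run #2 (p=0, q=4) runs B2->S, B1->F, B3->F, B5->S, B4->F, B6->T, B7->F, B9->S, B8->F; records B1=F, B2=S, B3=F, B4=F, B5=S, B6=T, B7=F, B8=F, B9=S
run #3 (p=-2, q=5) runs B2->S, B1->F, B3->F, B5->S, B4->F, B6->T, B7->F, B9->S, B8->F; records B1=F, B2=S, B3=F, B4=F, B5=S, B6=T, B7=F, B8=F, B9=S
run #4 (p=-1, q=-1) runs B2->S, B1->F, B3->F, B5->S, B4->F, B6->T, B7->T, B7->F, B9->E, B8->T, B9->E, B8->T, B9->S, B8->F; records B1=F, B2=S, B3=F, B4=F, B5=S, B6=T, B7=T, B7=F, B8=T, B8=F, B9=S, B9=E
run #5 (p=7, q=2) runs B2->S, B1->F, B3->F, B5->E, B4->F, B6->F, B7->F, B9->E, B8->F; records B1=F, B2=S, B3=F, B4=F, B5=E, B6=F, B7=F, B8=F, B9=E
run #6 (p=-1, q=6) runs B2->S, B1->F, B3->F, B5->S, B4->F, B6->T, B7->F, B9->S, B8->F; records B1=F, B2=S, B3=F, B4=F, B5=S, B6=T, B7=F, B8=F, B9=S
run #7 (p=7, q=-1) runs B2->S, B1->F, B3->F, B5->E, B4->F, B6->F, B7->T, B7->F, B9->E, B8->T, B9->E, B8->T, B9->S, B8->F; records B1=F, B2=S, B3=F, B4=F, B5=E, B6=F, B7=T, B7=F, B8=T, B8=F, B9=S, B9=E
union over the pool: B1=F, B2=S, B3=F, B4=F, B5=S, B5=E, B6=T, B6=F, B7=T, B7=F, B8=T, B8=F, B9=S, B9=E
uncovered (4 of 18): B1=T, B2=E, B3=T, B4=T

Answer: B1=T, B2=E, B3=T, B4=T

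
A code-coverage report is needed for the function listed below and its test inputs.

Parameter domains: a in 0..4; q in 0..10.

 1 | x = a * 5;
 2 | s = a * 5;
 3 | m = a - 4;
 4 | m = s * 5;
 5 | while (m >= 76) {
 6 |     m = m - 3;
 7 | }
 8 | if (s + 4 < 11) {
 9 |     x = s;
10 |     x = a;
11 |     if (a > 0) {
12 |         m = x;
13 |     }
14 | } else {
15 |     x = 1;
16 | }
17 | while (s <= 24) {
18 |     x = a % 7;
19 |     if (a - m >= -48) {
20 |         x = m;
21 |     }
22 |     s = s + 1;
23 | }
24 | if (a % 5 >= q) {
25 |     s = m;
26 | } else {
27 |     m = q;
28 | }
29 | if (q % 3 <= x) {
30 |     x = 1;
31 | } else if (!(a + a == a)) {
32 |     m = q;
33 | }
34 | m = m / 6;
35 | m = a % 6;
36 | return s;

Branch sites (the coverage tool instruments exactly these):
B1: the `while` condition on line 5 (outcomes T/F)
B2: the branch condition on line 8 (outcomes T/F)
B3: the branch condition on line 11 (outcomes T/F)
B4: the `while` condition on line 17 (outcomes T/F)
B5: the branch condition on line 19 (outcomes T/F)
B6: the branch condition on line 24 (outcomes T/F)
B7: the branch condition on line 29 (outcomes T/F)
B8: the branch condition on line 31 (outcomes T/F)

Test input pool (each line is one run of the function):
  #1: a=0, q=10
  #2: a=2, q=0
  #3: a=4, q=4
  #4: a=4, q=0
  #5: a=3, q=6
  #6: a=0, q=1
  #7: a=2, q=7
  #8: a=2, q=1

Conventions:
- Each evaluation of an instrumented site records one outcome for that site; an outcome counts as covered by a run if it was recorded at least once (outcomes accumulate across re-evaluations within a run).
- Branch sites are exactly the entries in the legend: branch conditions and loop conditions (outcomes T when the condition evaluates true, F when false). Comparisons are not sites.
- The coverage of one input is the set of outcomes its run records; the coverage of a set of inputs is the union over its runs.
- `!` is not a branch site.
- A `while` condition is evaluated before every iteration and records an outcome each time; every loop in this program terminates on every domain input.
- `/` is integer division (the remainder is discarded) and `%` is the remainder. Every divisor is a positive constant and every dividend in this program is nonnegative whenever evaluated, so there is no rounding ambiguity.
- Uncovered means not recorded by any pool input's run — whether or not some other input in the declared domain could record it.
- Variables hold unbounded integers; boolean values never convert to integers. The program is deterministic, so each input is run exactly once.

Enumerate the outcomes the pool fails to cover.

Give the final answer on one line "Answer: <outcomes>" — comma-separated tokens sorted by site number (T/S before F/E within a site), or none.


input #1, a=0, q=10: events B1->F, B2->T, B3->F, B4->T, B5->T, B4->T, B5->T, B4->T, B5->T, B4->T, B5->T, B4->T, B5->T, B4->T, ...; outcomes B1=F, B2=T, B3=F, B4=T, B4=F, B5=T, B6=F, B7=F, B8=F
input #2, a=2, q=0: events B1->F, B2->F, B4->T, B5->T, B4->T, B5->T, B4->T, B5->T, B4->T, B5->T, B4->T, B5->T, B4->T, B5->T, ...; outcomes B1=F, B2=F, B4=T, B4=F, B5=T, B6=T, B7=T
input #3, a=4, q=4: events B1->T, B1->T, B1->T, B1->T, B1->T, B1->T, B1->T, B1->T, B1->T, B1->F, B2->F, B4->T, B5->F, B4->T, ...; outcomes B1=T, B1=F, B2=F, B4=T, B4=F, B5=F, B6=T, B7=T
input #4, a=4, q=0: events B1->T, B1->T, B1->T, B1->T, B1->T, B1->T, B1->T, B1->T, B1->T, B1->F, B2->F, B4->T, B5->F, B4->T, ...; outcomes B1=T, B1=F, B2=F, B4=T, B4=F, B5=F, B6=T, B7=T
input #5, a=3, q=6: events B1->F, B2->F, B4->T, B5->F, B4->T, B5->F, B4->T, B5->F, B4->T, B5->F, B4->T, B5->F, B4->T, B5->F, ...; outcomes B1=F, B2=F, B4=T, B4=F, B5=F, B6=F, B7=T
input #6, a=0, q=1: events B1->F, B2->T, B3->F, B4->T, B5->T, B4->T, B5->T, B4->T, B5->T, B4->T, B5->T, B4->T, B5->T, B4->T, ...; outcomes B1=F, B2=T, B3=F, B4=T, B4=F, B5=T, B6=F, B7=F, B8=F
input #7, a=2, q=7: events B1->F, B2->F, B4->T, B5->T, B4->T, B5->T, B4->T, B5->T, B4->T, B5->T, B4->T, B5->T, B4->T, B5->T, ...; outcomes B1=F, B2=F, B4=T, B4=F, B5=T, B6=F, B7=T
input #8, a=2, q=1: events B1->F, B2->F, B4->T, B5->T, B4->T, B5->T, B4->T, B5->T, B4->T, B5->T, B4->T, B5->T, B4->T, B5->T, ...; outcomes B1=F, B2=F, B4=T, B4=F, B5=T, B6=T, B7=T
union over the pool: B1=T, B1=F, B2=T, B2=F, B3=F, B4=T, B4=F, B5=T, B5=F, B6=T, B6=F, B7=T, B7=F, B8=F
uncovered (2 of 16): B3=T, B8=T
Answer: B3=T, B8=T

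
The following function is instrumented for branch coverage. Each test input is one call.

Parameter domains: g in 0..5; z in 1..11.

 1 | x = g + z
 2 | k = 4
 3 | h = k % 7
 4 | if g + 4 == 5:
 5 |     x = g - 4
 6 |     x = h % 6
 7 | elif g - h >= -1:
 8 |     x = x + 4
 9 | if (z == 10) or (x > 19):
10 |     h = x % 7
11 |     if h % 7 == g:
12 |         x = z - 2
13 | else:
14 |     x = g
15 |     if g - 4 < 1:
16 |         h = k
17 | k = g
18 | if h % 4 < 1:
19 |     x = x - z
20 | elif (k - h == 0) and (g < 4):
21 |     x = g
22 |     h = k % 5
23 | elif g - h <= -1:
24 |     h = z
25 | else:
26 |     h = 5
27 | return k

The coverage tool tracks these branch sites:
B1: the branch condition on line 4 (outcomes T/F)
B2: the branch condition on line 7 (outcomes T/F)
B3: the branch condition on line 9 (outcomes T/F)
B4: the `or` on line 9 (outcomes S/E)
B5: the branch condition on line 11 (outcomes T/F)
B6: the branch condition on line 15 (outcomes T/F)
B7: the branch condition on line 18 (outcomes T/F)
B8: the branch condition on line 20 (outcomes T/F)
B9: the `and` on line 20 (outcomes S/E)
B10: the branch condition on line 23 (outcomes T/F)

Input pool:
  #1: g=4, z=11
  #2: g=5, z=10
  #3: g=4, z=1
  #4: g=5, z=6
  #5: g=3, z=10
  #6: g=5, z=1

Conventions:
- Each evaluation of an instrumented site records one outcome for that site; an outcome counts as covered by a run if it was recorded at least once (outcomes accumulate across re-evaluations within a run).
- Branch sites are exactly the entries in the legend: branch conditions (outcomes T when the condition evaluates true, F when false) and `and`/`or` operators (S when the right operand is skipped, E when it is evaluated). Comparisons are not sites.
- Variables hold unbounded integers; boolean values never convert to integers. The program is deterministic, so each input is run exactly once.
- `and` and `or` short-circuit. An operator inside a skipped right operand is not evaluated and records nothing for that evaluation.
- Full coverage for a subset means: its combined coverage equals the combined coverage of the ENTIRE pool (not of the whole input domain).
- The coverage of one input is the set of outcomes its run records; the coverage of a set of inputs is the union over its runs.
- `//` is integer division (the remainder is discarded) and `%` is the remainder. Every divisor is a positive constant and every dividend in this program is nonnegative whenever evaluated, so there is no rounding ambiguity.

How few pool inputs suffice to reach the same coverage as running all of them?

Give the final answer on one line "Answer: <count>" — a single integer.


#1 (g=4, z=11) -> B1->F, B2->T, B4->E, B3->F, B6->T, B7->T; covered: B1=F, B2=T, B3=F, B4=E, B6=T, B7=T
#2 (g=5, z=10) -> B1->F, B2->T, B4->S, B3->T, B5->T, B7->F, B9->E, B8->F, B10->F; covered: B1=F, B2=T, B3=T, B4=S, B5=T, B7=F, B8=F, B9=E, B10=F
#3 (g=4, z=1) -> B1->F, B2->T, B4->E, B3->F, B6->T, B7->T; covered: B1=F, B2=T, B3=F, B4=E, B6=T, B7=T
#4 (g=5, z=6) -> B1->F, B2->T, B4->E, B3->F, B6->F, B7->T; covered: B1=F, B2=T, B3=F, B4=E, B6=F, B7=T
#5 (g=3, z=10) -> B1->F, B2->T, B4->S, B3->T, B5->T, B7->F, B9->E, B8->T; covered: B1=F, B2=T, B3=T, B4=S, B5=T, B7=F, B8=T, B9=E
#6 (g=5, z=1) -> B1->F, B2->T, B4->E, B3->F, B6->F, B7->T; covered: B1=F, B2=T, B3=F, B4=E, B6=F, B7=T
together the pool reaches 15 outcomes: B1=F, B2=T, B3=T, B3=F, B4=S, B4=E, B5=T, B6=T, B6=F, B7=T, B7=F, B8=T, B8=F, B9=E, B10=F
every size-1 subset falls short of the 15 outcomes (best: 9/15)
every size-2 subset falls short of the 15 outcomes (best: 13/15)
every size-3 subset falls short of the 15 outcomes (best: 14/15)
size 4: inputs {1, 2, 4, 5} cover all 15 outcomes, and no lexicographically smaller subset of this size does
Answer: 4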